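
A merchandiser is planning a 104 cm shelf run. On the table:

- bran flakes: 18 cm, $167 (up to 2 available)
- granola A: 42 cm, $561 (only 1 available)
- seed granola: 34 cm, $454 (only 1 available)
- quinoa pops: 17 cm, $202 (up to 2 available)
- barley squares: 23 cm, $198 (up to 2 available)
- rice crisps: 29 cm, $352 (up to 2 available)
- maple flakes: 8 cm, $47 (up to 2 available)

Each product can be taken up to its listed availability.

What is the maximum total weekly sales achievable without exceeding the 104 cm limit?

Density check — granola A 13.36, seed granola 13.35, rice crisps 12.14, quinoa pops 11.88 are the best per cm.
The ratio heuristic lands on granola A + seed granola + quinoa pops + maple flakes (1264) but leaves 3 cm idle.
Replace seed granola and quinoa pops and maple flakes with 2×rice crisps: the trade gains 1 net, giving 1265 at 100 cm.
The spare 4 cm is too small for any remaining product, and no exchange beats 1265.

1265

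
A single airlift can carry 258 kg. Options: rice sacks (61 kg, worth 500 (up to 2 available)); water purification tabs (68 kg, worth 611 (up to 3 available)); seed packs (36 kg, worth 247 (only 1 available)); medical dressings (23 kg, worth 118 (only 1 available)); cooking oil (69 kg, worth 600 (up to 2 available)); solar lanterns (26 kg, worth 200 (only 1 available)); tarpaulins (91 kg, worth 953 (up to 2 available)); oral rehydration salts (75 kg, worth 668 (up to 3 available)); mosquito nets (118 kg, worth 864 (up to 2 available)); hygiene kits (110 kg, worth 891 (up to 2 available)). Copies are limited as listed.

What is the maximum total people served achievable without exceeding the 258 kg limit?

2574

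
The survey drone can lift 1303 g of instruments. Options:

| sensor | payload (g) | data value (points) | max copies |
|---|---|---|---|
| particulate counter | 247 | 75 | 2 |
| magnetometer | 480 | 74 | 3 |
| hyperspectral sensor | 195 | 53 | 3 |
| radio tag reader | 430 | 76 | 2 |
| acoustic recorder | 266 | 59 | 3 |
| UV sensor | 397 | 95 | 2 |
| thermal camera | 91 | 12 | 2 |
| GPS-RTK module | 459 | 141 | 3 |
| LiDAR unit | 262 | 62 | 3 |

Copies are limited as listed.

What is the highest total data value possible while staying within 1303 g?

Density check — GPS-RTK module 0.31, particulate counter 0.30, hyperspectral sensor 0.27, UV sensor 0.24 are the best per g.
A density-first pass picks particulate counter + thermal camera + 2×GPS-RTK module — 369 at 1256 g.
The 550 g tied up in thermal camera and GPS-RTK module is better spent on 3×hyperspectral sensor — total rises to 375 (1291 g).

375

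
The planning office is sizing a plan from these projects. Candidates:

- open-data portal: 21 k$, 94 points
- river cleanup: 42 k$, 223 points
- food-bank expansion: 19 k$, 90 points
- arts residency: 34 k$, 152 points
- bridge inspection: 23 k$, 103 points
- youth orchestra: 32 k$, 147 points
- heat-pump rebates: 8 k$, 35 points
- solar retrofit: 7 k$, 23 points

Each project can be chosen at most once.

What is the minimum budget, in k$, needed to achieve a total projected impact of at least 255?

Minimise k$ subject to total projected impact ≥ 255.
river cleanup + heat-pump rebates reaches 258 using 50 k$.
No combination under 50 k$ hits 255.

50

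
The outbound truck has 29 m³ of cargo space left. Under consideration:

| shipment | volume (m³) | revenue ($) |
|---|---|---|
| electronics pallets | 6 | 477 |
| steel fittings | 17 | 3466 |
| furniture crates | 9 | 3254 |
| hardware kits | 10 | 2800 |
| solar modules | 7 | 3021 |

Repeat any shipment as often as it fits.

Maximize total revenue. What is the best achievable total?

Taking 4×solar modules: 28 m³ used, 12084 in revenue.

12084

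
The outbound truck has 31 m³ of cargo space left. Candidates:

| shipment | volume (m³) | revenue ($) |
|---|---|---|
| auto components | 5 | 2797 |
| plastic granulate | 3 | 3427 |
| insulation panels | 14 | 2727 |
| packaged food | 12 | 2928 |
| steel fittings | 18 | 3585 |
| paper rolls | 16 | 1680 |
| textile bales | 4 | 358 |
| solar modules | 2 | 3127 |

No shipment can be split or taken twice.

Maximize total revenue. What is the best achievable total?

12936

A density-first pass picks auto components + plastic granulate + packaged food + textile bales + solar modules — 12637 at 26 m³.
Replace packaged food and textile bales with steel fittings: the trade gains 299 net, giving 12936 at 28 m³.
That's the maximum — no swap from here does better than 12936.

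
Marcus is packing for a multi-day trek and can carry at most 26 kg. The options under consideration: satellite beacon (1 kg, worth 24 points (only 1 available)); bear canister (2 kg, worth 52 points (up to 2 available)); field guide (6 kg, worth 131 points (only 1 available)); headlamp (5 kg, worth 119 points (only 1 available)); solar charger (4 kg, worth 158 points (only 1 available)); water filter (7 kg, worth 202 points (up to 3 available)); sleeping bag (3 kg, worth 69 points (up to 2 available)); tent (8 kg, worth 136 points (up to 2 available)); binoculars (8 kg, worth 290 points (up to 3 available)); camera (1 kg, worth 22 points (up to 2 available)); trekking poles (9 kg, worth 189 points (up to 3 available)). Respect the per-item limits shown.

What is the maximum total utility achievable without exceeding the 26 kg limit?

Greedy by ratio would take satellite beacon + 2×bear canister + solar charger + 2×binoculars + camera: 26 kg used, total 888.
A better packing is bear canister + 3×binoculars: 26 kg, total 922.

922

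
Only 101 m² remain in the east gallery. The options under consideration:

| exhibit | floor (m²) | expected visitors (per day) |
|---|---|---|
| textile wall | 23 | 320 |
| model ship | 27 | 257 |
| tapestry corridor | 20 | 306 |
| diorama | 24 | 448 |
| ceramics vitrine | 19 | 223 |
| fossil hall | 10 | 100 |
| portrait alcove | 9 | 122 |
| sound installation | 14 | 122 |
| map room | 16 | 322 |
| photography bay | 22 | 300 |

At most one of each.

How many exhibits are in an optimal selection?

Best achievable expected visitors is 1599.
One optimal bundle: tapestry corridor + diorama + ceramics vitrine + map room + photography bay (101 m²).
All optima have 5 exhibits.

5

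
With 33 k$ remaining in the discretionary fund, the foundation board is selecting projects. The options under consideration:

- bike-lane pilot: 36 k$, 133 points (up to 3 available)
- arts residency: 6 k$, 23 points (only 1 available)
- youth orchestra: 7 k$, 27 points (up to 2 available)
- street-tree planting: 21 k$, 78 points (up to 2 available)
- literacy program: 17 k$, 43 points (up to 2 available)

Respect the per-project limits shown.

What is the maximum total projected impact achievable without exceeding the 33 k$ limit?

105

The ratio heuristic lands on arts residency + 2×youth orchestra (77) but leaves 13 k$ idle.
The 13 k$ tied up in arts residency and youth orchestra is better spent on street-tree planting — total rises to 105 (28 k$).
That's the maximum — no swap from here does better than 105.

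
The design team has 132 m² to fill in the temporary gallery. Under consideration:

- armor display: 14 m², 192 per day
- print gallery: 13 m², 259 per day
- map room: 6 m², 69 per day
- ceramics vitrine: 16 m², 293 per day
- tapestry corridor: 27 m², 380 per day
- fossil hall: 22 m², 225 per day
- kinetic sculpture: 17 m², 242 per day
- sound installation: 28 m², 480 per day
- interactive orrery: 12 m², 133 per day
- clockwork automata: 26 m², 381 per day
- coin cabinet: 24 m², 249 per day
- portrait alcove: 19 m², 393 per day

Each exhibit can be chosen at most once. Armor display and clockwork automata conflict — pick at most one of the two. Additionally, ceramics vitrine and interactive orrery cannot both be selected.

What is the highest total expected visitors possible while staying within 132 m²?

Ranking by ratio (expected visitors/m²): portrait alcove 20.68, print gallery 19.92, ceramics vitrine 18.31, sound installation 17.14.
Taking the top-ratio exhibits first gives print gallery + map room + ceramics vitrine + kinetic sculpture + sound installation + clockwork automata + portrait alcove for 2117 (125 m²).
Dropping map room and kinetic sculpture frees 23 m²; slotting in tapestry corridor (27 m²) lifts the total to 2186 at 129 m².
That's the maximum — no feasible swap from here does better than 2186.

2186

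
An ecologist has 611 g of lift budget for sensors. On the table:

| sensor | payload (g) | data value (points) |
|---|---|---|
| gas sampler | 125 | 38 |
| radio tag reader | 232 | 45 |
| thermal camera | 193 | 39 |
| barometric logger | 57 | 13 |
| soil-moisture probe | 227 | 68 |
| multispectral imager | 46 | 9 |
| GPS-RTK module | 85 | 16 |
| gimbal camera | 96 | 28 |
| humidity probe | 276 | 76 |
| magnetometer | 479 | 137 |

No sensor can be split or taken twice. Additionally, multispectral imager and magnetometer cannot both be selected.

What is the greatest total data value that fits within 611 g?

175

Ranking by ratio (data value/g): gas sampler 0.30, soil-moisture probe 0.30, gimbal camera 0.29, magnetometer 0.29.
Greedy by ratio would take gas sampler + barometric logger + soil-moisture probe + multispectral imager + gimbal camera: 551 g used, total 156.
Using the slack differently, gas sampler + magnetometer comes to 175 at 604 g.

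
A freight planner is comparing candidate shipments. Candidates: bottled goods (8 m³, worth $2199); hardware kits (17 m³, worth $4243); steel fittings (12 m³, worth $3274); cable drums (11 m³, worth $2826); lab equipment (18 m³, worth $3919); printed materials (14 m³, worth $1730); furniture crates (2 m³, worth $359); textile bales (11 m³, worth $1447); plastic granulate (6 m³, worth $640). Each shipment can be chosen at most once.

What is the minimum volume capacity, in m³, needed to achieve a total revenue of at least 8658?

Need the lightest bundle worth ≥ 8658.
bottled goods + steel fittings + cable drums + furniture crates reaches 8658 using 33 m³.
Below 33 m³ the best achievable stays under 8658.

33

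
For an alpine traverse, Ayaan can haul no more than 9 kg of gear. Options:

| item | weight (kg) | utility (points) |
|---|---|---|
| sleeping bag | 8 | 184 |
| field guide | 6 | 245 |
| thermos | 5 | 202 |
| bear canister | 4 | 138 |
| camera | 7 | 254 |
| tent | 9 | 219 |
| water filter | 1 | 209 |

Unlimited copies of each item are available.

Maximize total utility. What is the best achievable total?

Taking 9×water filter: 9 kg used, 1881 in utility.
That's the maximum — no swap from here does better than 1881.

1881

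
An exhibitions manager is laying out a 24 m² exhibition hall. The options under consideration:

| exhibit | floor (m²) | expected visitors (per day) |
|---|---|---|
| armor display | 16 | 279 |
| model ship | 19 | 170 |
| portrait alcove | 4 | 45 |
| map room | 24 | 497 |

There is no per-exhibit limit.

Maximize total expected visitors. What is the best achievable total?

497

Taking map room: 24 m² used, 497 in expected visitors.
No other feasible combination exceeds 497.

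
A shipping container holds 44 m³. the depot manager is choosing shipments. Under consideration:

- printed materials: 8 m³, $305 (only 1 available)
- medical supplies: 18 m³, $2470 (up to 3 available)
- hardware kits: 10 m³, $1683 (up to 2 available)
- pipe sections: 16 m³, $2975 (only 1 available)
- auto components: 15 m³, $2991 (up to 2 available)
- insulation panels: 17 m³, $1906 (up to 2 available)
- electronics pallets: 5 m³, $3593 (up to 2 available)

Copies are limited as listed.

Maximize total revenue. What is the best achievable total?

13168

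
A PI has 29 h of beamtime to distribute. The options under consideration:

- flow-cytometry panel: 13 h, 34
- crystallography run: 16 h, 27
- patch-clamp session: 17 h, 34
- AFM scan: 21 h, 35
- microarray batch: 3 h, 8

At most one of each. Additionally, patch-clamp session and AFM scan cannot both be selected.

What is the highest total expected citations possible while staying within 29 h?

61

Ranking by ratio (expected citations/h): microarray batch 2.67, flow-cytometry panel 2.62, patch-clamp session 2.00.
Taking the top-ratio experiments first gives flow-cytometry panel + microarray batch for 42 (16 h).
Dropping microarray batch frees 3 h; slotting in crystallography run (16 h) lifts the total to 61 at 29 h.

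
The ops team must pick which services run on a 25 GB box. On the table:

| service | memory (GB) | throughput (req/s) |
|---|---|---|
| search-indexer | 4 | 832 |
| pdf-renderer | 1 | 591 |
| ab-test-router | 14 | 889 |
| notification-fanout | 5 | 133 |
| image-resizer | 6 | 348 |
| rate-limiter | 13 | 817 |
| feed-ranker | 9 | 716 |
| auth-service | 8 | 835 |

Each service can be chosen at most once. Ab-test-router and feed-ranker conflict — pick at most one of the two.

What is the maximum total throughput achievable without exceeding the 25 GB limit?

Density check — pdf-renderer 591.00, search-indexer 208.00, auth-service 104.38 are the best per GB.
Taking search-indexer + pdf-renderer + feed-ranker + auth-service: 22 GB used, 2974 in throughput.

2974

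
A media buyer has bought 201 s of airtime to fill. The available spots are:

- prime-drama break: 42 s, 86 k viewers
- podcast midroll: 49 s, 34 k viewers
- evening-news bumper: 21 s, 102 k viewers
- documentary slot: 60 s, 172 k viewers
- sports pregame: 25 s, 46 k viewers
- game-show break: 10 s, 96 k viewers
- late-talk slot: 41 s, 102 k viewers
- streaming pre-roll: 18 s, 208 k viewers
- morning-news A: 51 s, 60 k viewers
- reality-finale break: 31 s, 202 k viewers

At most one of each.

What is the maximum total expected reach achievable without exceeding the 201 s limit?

882

Taking evening-news bumper + documentary slot + game-show break + late-talk slot + streaming pre-roll + reality-finale break: 181 s used, 882 in expected reach.
Next best is prime-drama break + evening-news bumper + documentary slot + game-show break + streaming pre-roll + reality-finale break at 866 (182 s) — short by 16.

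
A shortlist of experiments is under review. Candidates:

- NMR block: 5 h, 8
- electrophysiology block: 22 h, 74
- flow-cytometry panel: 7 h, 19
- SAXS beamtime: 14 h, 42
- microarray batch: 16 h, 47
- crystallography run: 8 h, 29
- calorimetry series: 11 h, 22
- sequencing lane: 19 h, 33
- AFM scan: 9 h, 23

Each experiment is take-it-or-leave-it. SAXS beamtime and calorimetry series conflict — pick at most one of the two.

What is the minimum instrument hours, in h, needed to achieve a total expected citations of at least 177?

58

Minimise h subject to total expected citations ≥ 177.
Taking NMR block + electrophysiology block + flow-cytometry panel + microarray batch + crystallography run gives 177 (≥ 177) for 58 h.
Below 58 h the best achievable stays under 177.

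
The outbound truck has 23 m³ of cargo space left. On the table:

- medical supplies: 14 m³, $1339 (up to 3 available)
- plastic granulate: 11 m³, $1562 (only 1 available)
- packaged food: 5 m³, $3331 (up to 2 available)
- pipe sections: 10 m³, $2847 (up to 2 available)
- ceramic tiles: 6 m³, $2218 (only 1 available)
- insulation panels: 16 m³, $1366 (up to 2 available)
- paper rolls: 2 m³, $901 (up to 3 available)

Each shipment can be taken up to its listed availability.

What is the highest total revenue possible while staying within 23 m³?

11583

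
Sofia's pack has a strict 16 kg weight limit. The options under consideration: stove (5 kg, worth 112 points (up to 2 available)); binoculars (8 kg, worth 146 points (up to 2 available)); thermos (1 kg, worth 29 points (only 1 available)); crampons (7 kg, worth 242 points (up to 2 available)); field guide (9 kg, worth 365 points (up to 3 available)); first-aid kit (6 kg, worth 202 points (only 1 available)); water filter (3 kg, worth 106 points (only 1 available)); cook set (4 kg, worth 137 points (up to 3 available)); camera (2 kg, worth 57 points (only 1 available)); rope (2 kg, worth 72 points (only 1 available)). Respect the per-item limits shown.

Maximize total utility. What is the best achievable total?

Ranking by ratio (utility/kg): field guide 40.56, rope 36.00, water filter 35.33.
A density-first pass picks thermos + field guide + water filter + rope — 572 at 15 kg.
Replace thermos and rope with cook set: the trade gains 36 net, giving 608 at 16 kg.
No other feasible combination exceeds 608.

608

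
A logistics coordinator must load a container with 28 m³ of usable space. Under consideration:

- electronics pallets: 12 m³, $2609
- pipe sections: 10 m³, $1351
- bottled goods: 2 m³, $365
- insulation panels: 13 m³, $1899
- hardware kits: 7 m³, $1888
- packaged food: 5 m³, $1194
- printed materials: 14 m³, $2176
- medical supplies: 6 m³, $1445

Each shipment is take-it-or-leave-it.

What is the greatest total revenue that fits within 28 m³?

6307

Taking the top-ratio shipments first gives bottled goods + hardware kits + packaged food + medical supplies for 4892 (20 m³).
Dropping packaged food frees 5 m³; slotting in electronics pallets (12 m³) lifts the total to 6307 at 27 m³.
The spare 1 m³ is too small for any remaining shipment, and no exchange beats 6307.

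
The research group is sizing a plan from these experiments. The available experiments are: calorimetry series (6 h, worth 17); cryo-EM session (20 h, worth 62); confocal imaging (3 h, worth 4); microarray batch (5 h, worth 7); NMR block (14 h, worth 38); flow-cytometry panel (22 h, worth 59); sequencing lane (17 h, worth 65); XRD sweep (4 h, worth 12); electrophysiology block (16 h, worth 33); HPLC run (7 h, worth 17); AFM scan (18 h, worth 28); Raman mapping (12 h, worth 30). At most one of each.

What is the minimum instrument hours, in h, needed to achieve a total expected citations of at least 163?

Minimise h subject to total expected citations ≥ 163.
Taking cryo-EM session + NMR block + sequencing lane gives 165 (≥ 163) for 51 h.
No combination under 51 h hits 163.

51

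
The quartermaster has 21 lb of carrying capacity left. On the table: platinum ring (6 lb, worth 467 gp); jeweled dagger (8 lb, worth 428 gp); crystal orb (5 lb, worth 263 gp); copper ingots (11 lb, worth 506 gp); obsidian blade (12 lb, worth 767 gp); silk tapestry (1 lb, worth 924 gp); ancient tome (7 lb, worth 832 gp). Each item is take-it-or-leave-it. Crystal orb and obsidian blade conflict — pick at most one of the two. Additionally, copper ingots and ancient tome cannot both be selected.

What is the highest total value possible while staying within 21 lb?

Taking the top-ratio items first gives platinum ring + crystal orb + silk tapestry + ancient tome for 2486 (19 lb).
Dropping platinum ring and crystal orb frees 11 lb; slotting in obsidian blade (12 lb) lifts the total to 2523 at 20 lb.
An exhaustive check of the 128 subsets confirms 2523.

2523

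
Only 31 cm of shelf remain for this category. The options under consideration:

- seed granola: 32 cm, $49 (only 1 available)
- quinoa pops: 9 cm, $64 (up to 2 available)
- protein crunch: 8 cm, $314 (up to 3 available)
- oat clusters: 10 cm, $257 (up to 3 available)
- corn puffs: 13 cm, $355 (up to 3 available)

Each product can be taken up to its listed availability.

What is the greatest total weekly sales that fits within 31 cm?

983

By weekly sales per cm: protein crunch 39.25, corn puffs 27.31, oat clusters 25.70 lead.
Taking the top-ratio products first gives 3×protein crunch for 942 (24 cm).
Dropping protein crunch frees 8 cm; slotting in corn puffs (13 cm) lifts the total to 983 at 29 cm.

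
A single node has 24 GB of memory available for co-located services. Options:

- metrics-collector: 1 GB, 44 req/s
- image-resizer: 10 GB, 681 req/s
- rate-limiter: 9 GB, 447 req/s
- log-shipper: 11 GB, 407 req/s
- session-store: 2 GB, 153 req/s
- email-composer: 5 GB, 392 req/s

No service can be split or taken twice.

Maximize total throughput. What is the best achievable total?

1520

Greedy by ratio would take metrics-collector + image-resizer + session-store + email-composer: 18 GB used, total 1270.
The 3 GB tied up in metrics-collector and session-store is better spent on rate-limiter — total rises to 1520 (24 GB).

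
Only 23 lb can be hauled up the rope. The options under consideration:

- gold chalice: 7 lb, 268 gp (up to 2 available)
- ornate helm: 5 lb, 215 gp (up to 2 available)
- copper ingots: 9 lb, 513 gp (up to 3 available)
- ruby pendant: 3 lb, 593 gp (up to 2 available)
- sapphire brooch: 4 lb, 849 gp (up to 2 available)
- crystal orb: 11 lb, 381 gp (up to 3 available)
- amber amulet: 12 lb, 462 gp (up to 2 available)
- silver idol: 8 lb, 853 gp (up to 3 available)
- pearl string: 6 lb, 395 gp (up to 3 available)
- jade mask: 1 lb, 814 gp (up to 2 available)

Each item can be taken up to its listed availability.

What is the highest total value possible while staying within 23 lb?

4907

Ranking by ratio (value/lb): jade mask 814.00, sapphire brooch 212.25, ruby pendant 197.67.
Best packing: 2×ruby pendant + 2×sapphire brooch + pearl string + 2×jade mask — 22 lb, 4907 total.
Nothing else within 23 lb beats 4907.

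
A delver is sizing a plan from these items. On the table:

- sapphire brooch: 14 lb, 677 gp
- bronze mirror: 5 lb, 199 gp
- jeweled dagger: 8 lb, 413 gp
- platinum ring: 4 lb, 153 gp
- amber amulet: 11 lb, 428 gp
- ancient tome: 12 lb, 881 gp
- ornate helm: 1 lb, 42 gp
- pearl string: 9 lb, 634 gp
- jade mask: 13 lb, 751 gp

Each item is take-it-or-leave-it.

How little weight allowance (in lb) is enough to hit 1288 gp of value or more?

20

Need the lightest bundle worth ≥ 1288.
Taking jeweled dagger + ancient tome gives 1294 (≥ 1288) for 20 lb.
Any bundle with less than 20 lb falls short of 1288.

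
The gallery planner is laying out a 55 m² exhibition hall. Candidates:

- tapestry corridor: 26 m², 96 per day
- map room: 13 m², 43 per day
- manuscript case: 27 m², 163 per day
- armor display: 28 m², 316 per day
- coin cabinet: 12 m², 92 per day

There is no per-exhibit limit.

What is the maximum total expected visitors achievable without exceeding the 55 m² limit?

500

The ratio ordering already packs tightly: armor display + 2×coin cabinet, 52 m², 500.
No other feasible combination exceeds 500.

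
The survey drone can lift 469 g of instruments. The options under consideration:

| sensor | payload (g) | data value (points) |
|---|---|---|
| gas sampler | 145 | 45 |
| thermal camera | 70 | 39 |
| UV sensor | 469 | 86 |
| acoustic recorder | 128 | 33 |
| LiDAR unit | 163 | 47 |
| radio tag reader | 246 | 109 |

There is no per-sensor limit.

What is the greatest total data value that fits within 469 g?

234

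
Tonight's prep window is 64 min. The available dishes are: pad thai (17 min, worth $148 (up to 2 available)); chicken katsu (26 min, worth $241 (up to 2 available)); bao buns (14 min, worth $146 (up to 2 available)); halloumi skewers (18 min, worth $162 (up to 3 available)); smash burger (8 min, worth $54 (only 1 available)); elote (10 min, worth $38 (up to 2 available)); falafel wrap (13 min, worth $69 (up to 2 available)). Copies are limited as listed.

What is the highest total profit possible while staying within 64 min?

616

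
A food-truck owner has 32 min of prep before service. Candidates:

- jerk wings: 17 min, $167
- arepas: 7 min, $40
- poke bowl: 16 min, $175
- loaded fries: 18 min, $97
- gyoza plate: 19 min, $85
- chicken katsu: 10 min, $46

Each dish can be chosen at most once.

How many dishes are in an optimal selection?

Optimal total is 221.
poke bowl + chicken katsu hits 221 at 26 min.
Every optimal selection uses 2 dishes.

2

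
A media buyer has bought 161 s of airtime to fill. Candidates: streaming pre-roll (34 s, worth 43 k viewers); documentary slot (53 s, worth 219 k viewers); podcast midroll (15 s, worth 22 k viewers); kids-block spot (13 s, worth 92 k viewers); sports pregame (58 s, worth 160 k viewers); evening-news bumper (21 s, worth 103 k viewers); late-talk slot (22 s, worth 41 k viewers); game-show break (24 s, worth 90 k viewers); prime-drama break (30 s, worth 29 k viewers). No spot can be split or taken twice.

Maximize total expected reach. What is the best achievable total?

The ratio heuristic lands on documentary slot + podcast midroll + kids-block spot + evening-news bumper + late-talk slot + game-show break (567) but leaves 13 s idle.
Replace late-talk slot and game-show break with sports pregame: the trade gains 29 net, giving 596 at 160 s.
That's the maximum — no swap from here does better than 596.

596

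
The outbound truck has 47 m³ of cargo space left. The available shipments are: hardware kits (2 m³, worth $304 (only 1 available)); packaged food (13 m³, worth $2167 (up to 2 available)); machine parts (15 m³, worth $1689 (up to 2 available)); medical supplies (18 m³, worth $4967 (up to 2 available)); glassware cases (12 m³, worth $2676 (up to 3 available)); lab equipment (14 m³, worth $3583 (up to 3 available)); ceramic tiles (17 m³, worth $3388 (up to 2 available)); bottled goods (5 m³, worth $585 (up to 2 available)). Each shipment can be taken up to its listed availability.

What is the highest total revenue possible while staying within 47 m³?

By revenue per m³: medical supplies 275.94, lab equipment 255.93, glassware cases 223.00, ceramic tiles 199.29 lead.
Greedy by ratio would take hardware kits + 2×medical supplies + bottled goods: 43 m³ used, total 10823.
The 25 m³ tied up in hardware kits and medical supplies and bottled goods is better spent on 2×lab equipment — total rises to 12133 (46 m³).

12133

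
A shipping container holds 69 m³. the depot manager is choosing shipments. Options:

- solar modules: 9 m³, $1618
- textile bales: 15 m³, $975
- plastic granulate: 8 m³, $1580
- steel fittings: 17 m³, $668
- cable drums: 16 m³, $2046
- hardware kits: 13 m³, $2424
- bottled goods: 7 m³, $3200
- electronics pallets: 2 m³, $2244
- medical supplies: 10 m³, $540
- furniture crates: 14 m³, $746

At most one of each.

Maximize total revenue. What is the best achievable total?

Ranking by ratio (revenue/m³): electronics pallets 1122.00, bottled goods 457.14, plastic granulate 197.50.
A density-first pass picks solar modules + plastic granulate + cable drums + hardware kits + bottled goods + electronics pallets + medical supplies — 13652 at 65 m³.
Dropping medical supplies frees 10 m³; slotting in furniture crates (14 m³) lifts the total to 13858 at 69 m³.

13858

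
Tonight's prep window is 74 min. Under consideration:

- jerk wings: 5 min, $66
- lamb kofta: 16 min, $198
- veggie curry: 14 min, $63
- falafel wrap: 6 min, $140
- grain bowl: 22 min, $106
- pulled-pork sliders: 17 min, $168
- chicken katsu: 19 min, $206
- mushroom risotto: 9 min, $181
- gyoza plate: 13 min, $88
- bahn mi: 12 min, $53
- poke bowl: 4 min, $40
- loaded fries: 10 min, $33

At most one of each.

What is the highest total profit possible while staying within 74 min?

959

Greedy by ratio would take jerk wings + lamb kofta + falafel wrap + chicken katsu + mushroom risotto + gyoza plate + poke bowl: 72 min used, total 919.
The 17 min tied up in gyoza plate and poke bowl is better spent on pulled-pork sliders — total rises to 959 (72 min).
Every other selection either busts 74 min or fails to beat 959.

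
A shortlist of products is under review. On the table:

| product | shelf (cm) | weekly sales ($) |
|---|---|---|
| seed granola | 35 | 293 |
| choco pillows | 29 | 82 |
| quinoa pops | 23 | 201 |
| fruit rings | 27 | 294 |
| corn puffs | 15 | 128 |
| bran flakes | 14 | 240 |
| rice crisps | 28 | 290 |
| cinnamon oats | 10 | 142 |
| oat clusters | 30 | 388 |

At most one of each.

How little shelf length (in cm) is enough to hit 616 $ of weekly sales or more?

Minimise cm subject to total weekly sales ≥ 616.
Taking bran flakes + oat clusters gives 628 (≥ 616) for 44 cm.
No combination under 44 cm hits 616.

44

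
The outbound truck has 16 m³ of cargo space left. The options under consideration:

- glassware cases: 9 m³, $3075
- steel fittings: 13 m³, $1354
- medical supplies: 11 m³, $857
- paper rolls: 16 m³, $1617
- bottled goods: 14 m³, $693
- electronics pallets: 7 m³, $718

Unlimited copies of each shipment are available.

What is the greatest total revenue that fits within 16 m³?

3793

Ranking by ratio (revenue/m³): glassware cases 341.67, steel fittings 104.15, electronics pallets 102.57, paper rolls 101.06.
Taking glassware cases + electronics pallets: 16 m³ used, 3793 in revenue.
That's the maximum — no swap from here does better than 3793.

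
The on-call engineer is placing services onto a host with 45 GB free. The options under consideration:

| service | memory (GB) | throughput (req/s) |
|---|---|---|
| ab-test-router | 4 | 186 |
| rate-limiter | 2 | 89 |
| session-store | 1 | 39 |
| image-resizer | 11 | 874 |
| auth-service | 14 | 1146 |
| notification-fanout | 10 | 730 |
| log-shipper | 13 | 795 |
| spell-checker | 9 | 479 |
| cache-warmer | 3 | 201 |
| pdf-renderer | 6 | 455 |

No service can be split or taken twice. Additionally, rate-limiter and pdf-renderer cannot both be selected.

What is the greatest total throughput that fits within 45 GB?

3445

By throughput per GB: auth-service 81.86, image-resizer 79.45, pdf-renderer 75.83, notification-fanout 73.00 lead.
Session-store + image-resizer + auth-service + notification-fanout + cache-warmer + pdf-renderer uses 45 of the 45 GB and totals 3445.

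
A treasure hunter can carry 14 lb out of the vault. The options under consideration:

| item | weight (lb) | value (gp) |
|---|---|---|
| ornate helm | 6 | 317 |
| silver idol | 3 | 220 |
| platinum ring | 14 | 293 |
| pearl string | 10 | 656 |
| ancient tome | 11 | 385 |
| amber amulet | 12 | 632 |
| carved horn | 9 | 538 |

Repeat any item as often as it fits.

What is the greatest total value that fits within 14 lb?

880

Best packing: 4×silver idol — 12 lb, 880 total.
The spare 2 lb is too small for any remaining item, and no exchange beats 880.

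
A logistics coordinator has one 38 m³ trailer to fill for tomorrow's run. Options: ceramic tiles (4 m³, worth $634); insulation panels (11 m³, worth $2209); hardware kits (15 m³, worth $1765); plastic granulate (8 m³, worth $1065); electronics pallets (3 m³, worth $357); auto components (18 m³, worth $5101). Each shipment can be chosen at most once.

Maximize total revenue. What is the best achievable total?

8375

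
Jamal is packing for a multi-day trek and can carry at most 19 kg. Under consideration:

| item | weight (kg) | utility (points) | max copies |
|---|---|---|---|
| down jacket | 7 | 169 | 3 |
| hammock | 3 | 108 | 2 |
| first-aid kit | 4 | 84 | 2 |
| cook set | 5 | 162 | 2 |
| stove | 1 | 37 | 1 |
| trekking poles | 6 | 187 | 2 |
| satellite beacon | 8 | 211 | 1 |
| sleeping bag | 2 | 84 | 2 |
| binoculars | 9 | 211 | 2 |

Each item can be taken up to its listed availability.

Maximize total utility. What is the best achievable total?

Ranking by ratio (utility/kg): sleeping bag 42.00, stove 37.00, hammock 36.00.
A density-first pass picks 2×hammock + cook set + stove + 2×sleeping bag — 583 at 16 kg.
The 3 kg tied up in hammock is better spent on trekking poles — total rises to 662 (19 kg).
Nothing else within 19 kg beats 662.

662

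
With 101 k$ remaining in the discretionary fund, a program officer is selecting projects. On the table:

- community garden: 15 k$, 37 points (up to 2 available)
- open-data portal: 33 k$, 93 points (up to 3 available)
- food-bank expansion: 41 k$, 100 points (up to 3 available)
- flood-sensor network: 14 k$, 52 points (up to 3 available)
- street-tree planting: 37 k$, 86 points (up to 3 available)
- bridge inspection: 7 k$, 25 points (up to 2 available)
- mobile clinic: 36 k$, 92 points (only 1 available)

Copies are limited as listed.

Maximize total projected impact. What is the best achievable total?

The ratio heuristic lands on open-data portal + 3×flood-sensor network + 2×bridge inspection (299) but leaves 12 k$ idle.
Dropping flood-sensor network and bridge inspection frees 21 k$; slotting in open-data portal (33 k$) lifts the total to 315 at 101 k$.

315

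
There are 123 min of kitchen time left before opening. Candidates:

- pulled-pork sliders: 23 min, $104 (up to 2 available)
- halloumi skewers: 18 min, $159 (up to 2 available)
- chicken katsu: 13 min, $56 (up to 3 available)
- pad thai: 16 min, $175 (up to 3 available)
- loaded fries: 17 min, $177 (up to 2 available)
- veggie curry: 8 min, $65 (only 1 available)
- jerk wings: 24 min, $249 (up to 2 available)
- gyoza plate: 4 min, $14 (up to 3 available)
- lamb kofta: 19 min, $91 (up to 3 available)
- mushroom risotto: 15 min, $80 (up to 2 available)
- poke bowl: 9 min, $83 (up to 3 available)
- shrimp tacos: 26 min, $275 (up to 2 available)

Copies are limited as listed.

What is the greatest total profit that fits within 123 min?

Ranking by ratio (profit/min): pad thai 10.94, shrimp tacos 10.58, loaded fries 10.41.
A density-first pass picks 3×pad thai + loaded fries + gyoza plate + 2×shrimp tacos — 1266 at 121 min.
The 46 min tied up in pad thai and gyoza plate and shrimp tacos is better spent on 2×jerk wings — total rises to 1300 (123 min).

1300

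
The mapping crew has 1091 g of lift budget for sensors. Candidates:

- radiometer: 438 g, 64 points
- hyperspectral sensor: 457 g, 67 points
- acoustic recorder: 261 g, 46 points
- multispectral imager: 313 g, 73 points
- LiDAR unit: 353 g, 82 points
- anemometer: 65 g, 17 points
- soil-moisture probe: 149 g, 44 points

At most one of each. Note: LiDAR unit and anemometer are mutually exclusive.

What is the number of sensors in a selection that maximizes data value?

The maximum data value within 1091 g is 245.
For example acoustic recorder + multispectral imager + LiDAR unit + soil-moisture probe achieves it, using 1076 g.
Any selection reaching 245 contains exactly 4 sensors.

4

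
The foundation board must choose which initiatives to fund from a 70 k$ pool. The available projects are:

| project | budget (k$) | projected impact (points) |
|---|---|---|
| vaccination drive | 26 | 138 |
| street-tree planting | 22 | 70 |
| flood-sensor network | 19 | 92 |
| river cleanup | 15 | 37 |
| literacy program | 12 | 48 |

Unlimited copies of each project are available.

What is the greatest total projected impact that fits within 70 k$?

326

Greedy by ratio would take 2×vaccination drive + literacy program: 64 k$ used, total 324.
Replace vaccination drive with flood-sensor network + literacy program: the trade gains 2 net, giving 326 at 69 k$.
Nothing else within 70 k$ beats 326.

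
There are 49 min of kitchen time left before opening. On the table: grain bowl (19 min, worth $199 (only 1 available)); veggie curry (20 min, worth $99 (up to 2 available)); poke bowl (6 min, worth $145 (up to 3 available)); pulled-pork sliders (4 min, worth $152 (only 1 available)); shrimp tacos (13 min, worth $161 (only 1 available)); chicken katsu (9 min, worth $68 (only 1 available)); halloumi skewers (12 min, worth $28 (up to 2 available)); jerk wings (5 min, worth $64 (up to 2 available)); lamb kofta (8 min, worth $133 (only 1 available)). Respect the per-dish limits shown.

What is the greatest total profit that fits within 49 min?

945

Taking the top-ratio dishes first gives 3×poke bowl + pulled-pork sliders + chicken katsu + 2×jerk wings + lamb kofta for 916 (49 min).
Replace chicken katsu and jerk wings with shrimp tacos: the trade gains 29 net, giving 945 at 48 min.
No other feasible combination exceeds 945.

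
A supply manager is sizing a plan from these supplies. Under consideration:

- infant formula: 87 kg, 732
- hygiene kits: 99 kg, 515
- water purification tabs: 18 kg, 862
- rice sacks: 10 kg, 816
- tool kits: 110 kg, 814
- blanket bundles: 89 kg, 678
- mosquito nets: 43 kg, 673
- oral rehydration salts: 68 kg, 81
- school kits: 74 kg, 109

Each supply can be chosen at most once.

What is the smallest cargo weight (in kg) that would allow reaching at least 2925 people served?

Minimise kg subject to total people served ≥ 2925.
infant formula + water purification tabs + rice sacks + mosquito nets: 3083 people served at 158 kg.
Below 158 kg the best achievable stays under 2925.

158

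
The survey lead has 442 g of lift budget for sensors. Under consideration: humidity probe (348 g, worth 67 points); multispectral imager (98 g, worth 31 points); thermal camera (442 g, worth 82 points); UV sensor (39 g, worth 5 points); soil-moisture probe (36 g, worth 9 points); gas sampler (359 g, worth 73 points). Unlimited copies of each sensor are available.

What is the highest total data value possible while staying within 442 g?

133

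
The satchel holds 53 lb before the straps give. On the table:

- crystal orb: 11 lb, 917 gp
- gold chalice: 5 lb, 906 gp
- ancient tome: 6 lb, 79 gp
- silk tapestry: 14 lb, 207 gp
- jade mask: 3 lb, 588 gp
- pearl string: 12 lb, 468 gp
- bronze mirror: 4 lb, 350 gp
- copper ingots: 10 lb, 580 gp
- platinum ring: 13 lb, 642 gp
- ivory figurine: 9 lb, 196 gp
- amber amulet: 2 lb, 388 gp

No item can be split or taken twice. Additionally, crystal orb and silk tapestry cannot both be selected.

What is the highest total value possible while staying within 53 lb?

Best packing: crystal orb + gold chalice + jade mask + bronze mirror + copper ingots + platinum ring + amber amulet — 48 lb, 4371 total.
Every other selection either busts 53 lb or breaks a pairing rule or fails to beat 4371.

4371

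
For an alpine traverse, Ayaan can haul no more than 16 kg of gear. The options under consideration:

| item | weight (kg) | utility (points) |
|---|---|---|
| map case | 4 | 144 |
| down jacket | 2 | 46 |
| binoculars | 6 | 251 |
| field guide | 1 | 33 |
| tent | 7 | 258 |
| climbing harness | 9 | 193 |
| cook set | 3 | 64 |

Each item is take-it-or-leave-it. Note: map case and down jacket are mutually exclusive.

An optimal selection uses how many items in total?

4

Best achievable utility is 588.
For example down jacket + binoculars + field guide + tent achieves it, using 16 kg.
All optima have 4 items.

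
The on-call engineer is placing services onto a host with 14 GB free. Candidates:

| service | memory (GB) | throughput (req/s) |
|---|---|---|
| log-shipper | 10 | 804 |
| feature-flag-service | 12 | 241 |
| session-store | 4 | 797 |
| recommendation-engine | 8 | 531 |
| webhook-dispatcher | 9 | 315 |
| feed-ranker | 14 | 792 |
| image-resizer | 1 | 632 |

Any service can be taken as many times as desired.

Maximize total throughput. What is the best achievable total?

8848

Best packing: 14×image-resizer — 14 GB, 8848 total.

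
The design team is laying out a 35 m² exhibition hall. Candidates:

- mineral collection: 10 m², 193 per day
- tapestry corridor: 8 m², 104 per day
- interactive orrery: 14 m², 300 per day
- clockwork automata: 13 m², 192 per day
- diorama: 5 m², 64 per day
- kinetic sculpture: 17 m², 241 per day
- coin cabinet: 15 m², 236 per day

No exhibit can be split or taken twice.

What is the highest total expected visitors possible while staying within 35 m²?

600

A density-first pass picks mineral collection + tapestry corridor + interactive orrery — 597 at 32 m².
Dropping mineral collection and tapestry corridor frees 18 m²; slotting in diorama + coin cabinet (20 m²) lifts the total to 600 at 34 m².
The closest alternative, mineral collection + tapestry corridor + interactive orrery, reaches only 597.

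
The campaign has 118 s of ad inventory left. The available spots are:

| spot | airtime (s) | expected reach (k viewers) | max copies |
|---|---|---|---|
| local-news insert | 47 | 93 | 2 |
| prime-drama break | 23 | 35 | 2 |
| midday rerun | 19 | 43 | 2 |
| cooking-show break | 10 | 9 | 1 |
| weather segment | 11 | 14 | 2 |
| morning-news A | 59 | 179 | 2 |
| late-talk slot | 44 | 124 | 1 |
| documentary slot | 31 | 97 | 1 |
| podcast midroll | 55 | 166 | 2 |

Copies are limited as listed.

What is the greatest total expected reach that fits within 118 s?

358

Greedy by ratio would take midday rerun + morning-news A + documentary slot: 109 s used, total 319.
The 50 s tied up in midday rerun and documentary slot is better spent on morning-news A — total rises to 358 (118 s).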